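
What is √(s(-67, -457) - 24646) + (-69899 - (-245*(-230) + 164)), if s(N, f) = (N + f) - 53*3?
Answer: -126413 + I*√25329 ≈ -1.2641e+5 + 159.15*I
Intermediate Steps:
s(N, f) = -159 + N + f (s(N, f) = (N + f) - 159 = -159 + N + f)
√(s(-67, -457) - 24646) + (-69899 - (-245*(-230) + 164)) = √((-159 - 67 - 457) - 24646) + (-69899 - (-245*(-230) + 164)) = √(-683 - 24646) + (-69899 - (56350 + 164)) = √(-25329) + (-69899 - 1*56514) = I*√25329 + (-69899 - 56514) = I*√25329 - 126413 = -126413 + I*√25329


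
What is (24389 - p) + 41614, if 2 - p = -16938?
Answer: 49063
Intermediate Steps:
p = 16940 (p = 2 - 1*(-16938) = 2 + 16938 = 16940)
(24389 - p) + 41614 = (24389 - 1*16940) + 41614 = (24389 - 16940) + 41614 = 7449 + 41614 = 49063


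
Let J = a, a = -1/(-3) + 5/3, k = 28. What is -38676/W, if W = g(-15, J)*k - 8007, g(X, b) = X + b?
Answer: 3516/761 ≈ 4.6202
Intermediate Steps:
a = 2 (a = -1*(-⅓) + 5*(⅓) = ⅓ + 5/3 = 2)
J = 2
W = -8371 (W = (-15 + 2)*28 - 8007 = -13*28 - 8007 = -364 - 8007 = -8371)
-38676/W = -38676/(-8371) = -38676*(-1/8371) = 3516/761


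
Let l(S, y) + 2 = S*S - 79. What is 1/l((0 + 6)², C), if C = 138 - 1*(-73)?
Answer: 1/1215 ≈ 0.00082305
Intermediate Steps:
C = 211 (C = 138 + 73 = 211)
l(S, y) = -81 + S² (l(S, y) = -2 + (S*S - 79) = -2 + (S² - 79) = -2 + (-79 + S²) = -81 + S²)
1/l((0 + 6)², C) = 1/(-81 + ((0 + 6)²)²) = 1/(-81 + (6²)²) = 1/(-81 + 36²) = 1/(-81 + 1296) = 1/1215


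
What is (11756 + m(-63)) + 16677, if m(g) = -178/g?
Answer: 1791457/63 ≈ 28436.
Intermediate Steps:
(11756 + m(-63)) + 16677 = (11756 - 178/(-63)) + 16677 = (11756 - 178*(-1/63)) + 16677 = (11756 + 178/63) + 16677 = 740806/63 + 16677 = 1791457/63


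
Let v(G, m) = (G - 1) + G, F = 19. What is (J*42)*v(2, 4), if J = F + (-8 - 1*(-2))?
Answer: 1638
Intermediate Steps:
v(G, m) = -1 + 2*G (v(G, m) = (-1 + G) + G = -1 + 2*G)
J = 13 (J = 19 + (-8 - 1*(-2)) = 19 + (-8 + 2) = 19 - 6 = 13)
(J*42)*v(2, 4) = (13*42)*(-1 + 2*2) = 546*(-1 + 4) = 546*3 = 1638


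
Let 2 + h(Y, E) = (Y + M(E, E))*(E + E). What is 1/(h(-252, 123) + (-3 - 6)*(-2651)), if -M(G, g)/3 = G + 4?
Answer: -1/131861 ≈ -7.5837e-6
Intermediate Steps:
M(G, g) = -12 - 3*G (M(G, g) = -3*(G + 4) = -3*(4 + G) = -12 - 3*G)
h(Y, E) = -2 + 2*E*(-12 + Y - 3*E) (h(Y, E) = -2 + (Y + (-12 - 3*E))*(E + E) = -2 + (-12 + Y - 3*E)*(2*E) = -2 + 2*E*(-12 + Y - 3*E))
1/(h(-252, 123) + (-3 - 6)*(-2651)) = 1/((-2 - 6*123*(4 + 123) + 2*123*(-252)) + (-3 - 6)*(-2651)) = 1/((-2 - 6*123*127 - 61992) - 9*(-2651)) = 1/((-2 - 93726 - 61992) + 23859) = 1/(-155720 + 23859) = 1/(-131861) = -1/131861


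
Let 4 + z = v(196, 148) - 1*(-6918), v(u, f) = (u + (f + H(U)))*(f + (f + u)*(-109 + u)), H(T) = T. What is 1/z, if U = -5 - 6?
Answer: 1/10022222 ≈ 9.9778e-8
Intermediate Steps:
U = -11
v(u, f) = (f + (-109 + u)*(f + u))*(-11 + f + u) (v(u, f) = (u + (f - 11))*(f + (f + u)*(-109 + u)) = (u + (-11 + f))*(f + (-109 + u)*(f + u)) = (-11 + f + u)*(f + (-109 + u)*(f + u)) = (f + (-109 + u)*(f + u))*(-11 + f + u))
z = 10022222 (z = -4 + ((196³ - 120*196² - 108*148² + 1188*148 + 1199*196 + 196*148² - 228*148*196 + 2*148*196²) - 1*(-6918)) = -4 + ((7529536 - 120*38416 - 108*21904 + 175824 + 235004 + 196*21904 - 6613824 + 2*148*38416) + 6918) = -4 + ((7529536 - 4609920 - 2365632 + 175824 + 235004 + 4293184 - 6613824 + 11371136) + 6918) = -4 + (10015308 + 6918) = -4 + 10022226 = 10022222)
1/z = 1/10022222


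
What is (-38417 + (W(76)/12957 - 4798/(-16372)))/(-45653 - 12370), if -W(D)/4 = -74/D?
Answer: 77419423179065/116931085046874 ≈ 0.66209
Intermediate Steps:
W(D) = 296/D (W(D) = -(-296)/D = 296/D)
(-38417 + (W(76)/12957 - 4798/(-16372)))/(-45653 - 12370) = (-38417 + ((296/76)/12957 - 4798/(-16372)))/(-45653 - 12370) = (-38417 + ((296*(1/76))*(1/12957) - 4798*(-1/16372)))/(-58023) = (-38417 + ((74/19)*(1/12957) + 2399/8186))*(-1/58023) = (-38417 + (74/246183 + 2399/8186))*(-1/58023) = (-38417 + 591198781/2015254038)*(-1/58023) = -77419423179065/2015254038*(-1/58023) = 77419423179065/116931085046874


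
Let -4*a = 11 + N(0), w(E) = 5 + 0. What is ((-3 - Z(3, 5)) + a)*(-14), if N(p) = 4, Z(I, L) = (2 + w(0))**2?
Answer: 1561/2 ≈ 780.50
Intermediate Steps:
w(E) = 5
Z(I, L) = 49 (Z(I, L) = (2 + 5)**2 = 7**2 = 49)
a = -15/4 (a = -(11 + 4)/4 = -1/4*15 = -15/4 ≈ -3.7500)
((-3 - Z(3, 5)) + a)*(-14) = ((-3 - 1*49) - 15/4)*(-14) = ((-3 - 49) - 15/4)*(-14) = (-52 - 15/4)*(-14) = -223/4*(-14) = 1561/2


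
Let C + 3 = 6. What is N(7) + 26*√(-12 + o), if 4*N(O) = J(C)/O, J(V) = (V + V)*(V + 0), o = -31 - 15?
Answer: 9/14 + 26*I*√58 ≈ 0.64286 + 198.01*I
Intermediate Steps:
C = 3 (C = -3 + 6 = 3)
o = -46
J(V) = 2*V² (J(V) = (2*V)*V = 2*V²)
N(O) = 9/(2*O) (N(O) = ((2*3²)/O)/4 = ((2*9)/O)/4 = (18/O)/4 = 9/(2*O))
N(7) + 26*√(-12 + o) = (9/2)/7 + 26*√(-12 - 46) = (9/2)*(⅐) + 26*√(-58) = 9/14 + 26*(I*√58) = 9/14 + 26*I*√58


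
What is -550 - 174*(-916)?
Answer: 158834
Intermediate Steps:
-550 - 174*(-916) = -550 + 159384 = 158834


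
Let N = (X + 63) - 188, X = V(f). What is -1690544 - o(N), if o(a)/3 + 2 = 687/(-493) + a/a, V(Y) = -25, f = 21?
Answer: -833434652/493 ≈ -1.6905e+6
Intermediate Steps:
X = -25
N = -150 (N = (-25 + 63) - 188 = 38 - 188 = -150)
o(a) = -3540/493 (o(a) = -6 + 3*(687/(-493) + a/a) = -6 + 3*(687*(-1/493) + 1) = -6 + 3*(-687/493 + 1) = -6 + 3*(-194/493) = -6 - 582/493 = -3540/493)
-1690544 - o(N) = -1690544 - 1*(-3540/493) = -1690544 + 3540/493 = -833434652/493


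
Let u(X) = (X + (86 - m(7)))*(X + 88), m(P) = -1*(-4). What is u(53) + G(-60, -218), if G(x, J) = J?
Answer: 18817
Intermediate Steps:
m(P) = 4
u(X) = (82 + X)*(88 + X) (u(X) = (X + (86 - 1*4))*(X + 88) = (X + (86 - 4))*(88 + X) = (X + 82)*(88 + X) = (82 + X)*(88 + X))
u(53) + G(-60, -218) = (7216 + 53² + 170*53) - 218 = (7216 + 2809 + 9010) - 218 = 19035 - 218 = 18817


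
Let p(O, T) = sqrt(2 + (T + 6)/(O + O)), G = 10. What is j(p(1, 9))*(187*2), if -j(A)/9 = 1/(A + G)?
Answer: -67320/181 + 3366*sqrt(38)/181 ≈ -257.30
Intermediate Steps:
p(O, T) = sqrt(2 + (6 + T)/(2*O)) (p(O, T) = sqrt(2 + (6 + T)/((2*O))) = sqrt(2 + (6 + T)*(1/(2*O))) = sqrt(2 + (6 + T)/(2*O)))
j(A) = -9/(10 + A) (j(A) = -9/(A + 10) = -9/(10 + A))
j(p(1, 9))*(187*2) = (-9/(10 + sqrt(2)*sqrt((6 + 9 + 4*1)/1)/2))*(187*2) = -9/(10 + sqrt(2)*sqrt(1*(6 + 9 + 4))/2)*374 = -9/(10 + sqrt(2)*sqrt(1*19)/2)*374 = -9/(10 + sqrt(2)*sqrt(19)/2)*374 = -9/(10 + sqrt(38)/2)*374 = -3366/(10 + sqrt(38)/2)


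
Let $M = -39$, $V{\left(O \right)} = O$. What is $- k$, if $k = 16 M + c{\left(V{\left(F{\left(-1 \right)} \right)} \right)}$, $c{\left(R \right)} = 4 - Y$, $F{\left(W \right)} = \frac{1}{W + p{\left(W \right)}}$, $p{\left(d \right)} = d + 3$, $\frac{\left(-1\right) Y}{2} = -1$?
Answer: $622$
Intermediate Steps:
$Y = 2$ ($Y = \left(-2\right) \left(-1\right) = 2$)
$p{\left(d \right)} = 3 + d$
$F{\left(W \right)} = \frac{1}{3 + 2 W}$ ($F{\left(W \right)} = \frac{1}{W + \left(3 + W\right)} = \frac{1}{3 + 2 W}$)
$c{\left(R \right)} = 2$ ($c{\left(R \right)} = 4 - 2 = 2$)
$k = -622$ ($k = 16 \left(-39\right) + 2 = -624 + 2 = -622$)
$- k = \left(-1\right) \left(-622\right) = 622$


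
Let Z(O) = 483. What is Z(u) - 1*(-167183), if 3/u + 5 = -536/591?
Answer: 167666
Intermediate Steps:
u = -1773/3491 (u = 3/(-5 - 536/591) = 3/(-3491/591) = 3*(-591/3491) = -1773/3491 ≈ -0.50788)
Z(u) - 1*(-167183) = 483 - 1*(-167183) = 483 + 167183 = 167666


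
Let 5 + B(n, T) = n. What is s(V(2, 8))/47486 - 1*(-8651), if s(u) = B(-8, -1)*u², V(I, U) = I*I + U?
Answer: 205399757/23743 ≈ 8651.0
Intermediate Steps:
V(I, U) = U + I² (V(I, U) = I² + U = U + I²)
B(n, T) = -5 + n
s(u) = -13*u² (s(u) = (-5 - 8)*u² = -13*u²)
s(V(2, 8))/47486 - 1*(-8651) = -13*(8 + 2²)²/47486 - 1*(-8651) = -13*(8 + 4)²*(1/47486) + 8651 = -13*12²*(1/47486) + 8651 = -13*144*(1/47486) + 8651 = -1872*1/47486 + 8651 = -936/23743 + 8651 = 205399757/23743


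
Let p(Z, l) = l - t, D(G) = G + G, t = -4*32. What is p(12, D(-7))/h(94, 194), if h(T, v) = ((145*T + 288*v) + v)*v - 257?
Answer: 114/13520767 ≈ 8.4315e-6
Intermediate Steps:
t = -128
h(T, v) = -257 + v*(145*T + 289*v) (h(T, v) = (145*T + 289*v)*v - 257 = v*(145*T + 289*v) - 257 = -257 + v*(145*T + 289*v))
D(G) = 2*G
p(Z, l) = 128 + l (p(Z, l) = l - 1*(-128) = l + 128 = 128 + l)
p(12, D(-7))/h(94, 194) = (128 + 2*(-7))/(-257 + 289*194² + 145*94*194) = (128 - 14)/(-257 + 289*37636 + 2644220) = 114/(-257 + 10876804 + 2644220) = 114/13520767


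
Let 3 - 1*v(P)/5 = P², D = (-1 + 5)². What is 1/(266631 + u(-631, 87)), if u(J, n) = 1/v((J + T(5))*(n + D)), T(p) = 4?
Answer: 20853527790/5560196968175489 ≈ 3.7505e-6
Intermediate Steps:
D = 16 (D = 4² = 16)
v(P) = 15 - 5*P²
u(J, n) = 1/(15 - 5*(4 + J)²*(16 + n)²) (u(J, n) = 1/(15 - 5*(J + 4)²*(n + 16)²) = 1/(15 - 5*(4 + J)²*(16 + n)²))
1/(266631 + u(-631, 87)) = 1/(266631 - 1/(-15 + 5*(64 + 4*87 + 16*(-631) - 631*87)²)) = 1/(266631 - 1/(-15 + 5*(64 + 348 - 10096 - 54897)²)) = 1/(266631 - 1/(-15 + 5*(-64581)²)) = 1/(266631 - 1/(-15 + 5*4170705561)) = 1/(266631 - 1/(-15 + 20853527805)) = 1/(266631 - 1/20853527790) = 1/(5560196968175489/20853527790) = 20853527790/5560196968175489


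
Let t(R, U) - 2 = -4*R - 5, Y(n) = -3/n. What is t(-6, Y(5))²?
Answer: 441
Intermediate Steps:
t(R, U) = -3 - 4*R (t(R, U) = 2 + (-4*R - 5) = 2 + (-5 - 4*R) = -3 - 4*R)
t(-6, Y(5))² = (-3 - 4*(-6))² = (-3 + 24)² = 21² = 441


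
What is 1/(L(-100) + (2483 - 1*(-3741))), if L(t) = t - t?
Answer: 1/6224 ≈ 0.00016067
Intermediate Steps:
L(t) = 0
1/(L(-100) + (2483 - 1*(-3741))) = 1/(0 + (2483 - 1*(-3741))) = 1/(0 + (2483 + 3741)) = 1/(0 + 6224) = 1/6224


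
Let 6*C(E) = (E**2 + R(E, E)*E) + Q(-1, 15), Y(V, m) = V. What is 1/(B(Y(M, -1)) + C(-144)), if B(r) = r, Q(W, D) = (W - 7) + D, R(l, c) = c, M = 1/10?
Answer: 15/103699 ≈ 0.00014465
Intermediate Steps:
M = 1/10 ≈ 0.10000
Q(W, D) = -7 + D + W (Q(W, D) = (-7 + W) + D = -7 + D + W)
C(E) = 7/6 + E**2/3 (C(E) = ((E**2 + E*E) + (-7 + 15 - 1))/6 = ((E**2 + E**2) + 7)/6 = (2*E**2 + 7)/6 = (7 + 2*E**2)/6 = 7/6 + E**2/3)
1/(B(Y(M, -1)) + C(-144)) = 1/(1/10 + (7/6 + (1/3)*(-144)**2)) = 1/(1/10 + (7/6 + (1/3)*20736)) = 1/(1/10 + (7/6 + 6912)) = 1/(1/10 + 41479/6) = 1/(103699/15) = 15/103699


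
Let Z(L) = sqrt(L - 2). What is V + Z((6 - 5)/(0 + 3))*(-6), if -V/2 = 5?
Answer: -10 - 2*I*sqrt(15) ≈ -10.0 - 7.746*I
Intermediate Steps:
V = -10 (V = -2*5 = -10)
Z(L) = sqrt(-2 + L)
V + Z((6 - 5)/(0 + 3))*(-6) = -10 + sqrt(-2 + (6 - 5)/(0 + 3))*(-6) = -10 + sqrt(-2 + 1/3)*(-6) = -10 + sqrt(-5/3)*(-6) = -10 + (I*sqrt(15)/3)*(-6) = -10 - 2*I*sqrt(15)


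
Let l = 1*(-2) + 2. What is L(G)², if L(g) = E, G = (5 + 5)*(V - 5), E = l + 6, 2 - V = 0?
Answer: 36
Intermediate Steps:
l = 0 (l = -2 + 2 = 0)
V = 2 (V = 2 - 1*0 = 2 + 0 = 2)
E = 6 (E = 0 + 6 = 6)
G = -30 (G = (5 + 5)*(2 - 5) = 10*(-3) = -30)
L(g) = 6
L(G)² = 6² = 36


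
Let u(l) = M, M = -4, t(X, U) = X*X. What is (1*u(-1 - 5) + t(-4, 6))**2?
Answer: 144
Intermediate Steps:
t(X, U) = X**2
u(l) = -4
(1*u(-1 - 5) + t(-4, 6))**2 = (1*(-4) + (-4)**2)**2 = (-4 + 16)**2 = 12**2 = 144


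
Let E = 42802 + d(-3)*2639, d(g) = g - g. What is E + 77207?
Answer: 120009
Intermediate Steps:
d(g) = 0
E = 42802 (E = 42802 + 0*2639 = 42802 + 0 = 42802)
E + 77207 = 42802 + 77207 = 120009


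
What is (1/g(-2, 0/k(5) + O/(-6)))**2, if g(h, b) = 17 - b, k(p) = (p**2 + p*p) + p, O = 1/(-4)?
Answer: 576/165649 ≈ 0.0034772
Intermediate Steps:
O = -1/4 (O = 1*(-1/4) = -1/4 ≈ -0.25000)
k(p) = p + 2*p**2 (k(p) = (p**2 + p**2) + p = 2*p**2 + p = p + 2*p**2)
(1/g(-2, 0/k(5) + O/(-6)))**2 = (1/(17 - (0/((5*(1 + 2*5))) - 1/4/(-6))))**2 = (1/(17 - (0/((5*(1 + 10))) - 1/4*(-1/6))))**2 = (1/(17 - (0/((5*11)) + 1/24)))**2 = (1/(17 - (0/55 + 1/24)))**2 = (1/(17 - (0*(1/55) + 1/24)))**2 = (1/(17 - (0 + 1/24)))**2 = (1/(17 - 1*1/24))**2 = (1/(17 - 1/24))**2 = (1/(407/24))**2 = (24/407)**2 = 576/165649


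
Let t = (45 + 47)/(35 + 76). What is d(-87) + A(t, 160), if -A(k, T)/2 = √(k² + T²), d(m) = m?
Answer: -87 - 8*√19714129/111 ≈ -407.00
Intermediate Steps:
t = 92/111 ≈ 0.82883
A(k, T) = -2*√(T² + k²) (A(k, T) = -2*√(k² + T²) = -2*√(T² + k²))
d(-87) + A(t, 160) = -87 - 2*√(160² + (92/111)²) = -87 - 2*√(25600 + 8464/12321) = -87 - 8*√19714129/111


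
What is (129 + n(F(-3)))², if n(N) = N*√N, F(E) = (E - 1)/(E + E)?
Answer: 449315/27 + 172*√6/3 ≈ 16782.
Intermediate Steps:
F(E) = (-1 + E)/(2*E) (F(E) = (-1 + E)/((2*E)) = (-1 + E)*(1/(2*E)) = (-1 + E)/(2*E))
n(N) = N^(3/2)
(129 + n(F(-3)))² = (129 + ((½)*(-1 - 3)/(-3))^(3/2))² = (129 + ((½)*(-⅓)*(-4))^(3/2))² = (129 + (⅔)^(3/2))² = (129 + 2*√6/9)²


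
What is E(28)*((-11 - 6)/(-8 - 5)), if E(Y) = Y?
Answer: 476/13 ≈ 36.615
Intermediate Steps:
E(28)*((-11 - 6)/(-8 - 5)) = 28*((-11 - 6)/(-8 - 5)) = 28*(-17/(-13)) = 28*(-17*(-1/13)) = 28*(17/13) = 476/13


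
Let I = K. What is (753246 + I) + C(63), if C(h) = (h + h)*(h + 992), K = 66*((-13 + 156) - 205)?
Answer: 882084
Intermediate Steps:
K = -4092 (K = 66*(143 - 205) = 66*(-62) = -4092)
C(h) = 2*h*(992 + h) (C(h) = (2*h)*(992 + h) = 2*h*(992 + h))
I = -4092
(753246 + I) + C(63) = (753246 - 4092) + 2*63*(992 + 63) = 749154 + 2*63*1055 = 749154 + 132930 = 882084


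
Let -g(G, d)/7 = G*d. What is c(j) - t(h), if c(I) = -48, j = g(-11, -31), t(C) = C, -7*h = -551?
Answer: -887/7 ≈ -126.71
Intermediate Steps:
h = 551/7 (h = -⅐*(-551) = 551/7 ≈ 78.714)
g(G, d) = -7*G*d
j = -2387 (j = -7*(-11)*(-31) = -2387)
c(j) - t(h) = -48 - 1*551/7 = -48 - 551/7 = -887/7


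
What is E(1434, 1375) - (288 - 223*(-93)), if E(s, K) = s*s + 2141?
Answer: 2037470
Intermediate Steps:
E(s, K) = 2141 + s² (E(s, K) = s² + 2141 = 2141 + s²)
E(1434, 1375) - (288 - 223*(-93)) = (2141 + 1434²) - (288 - 223*(-93)) = (2141 + 2056356) - (288 + 20739) = 2058497 - 1*21027 = 2058497 - 21027 = 2037470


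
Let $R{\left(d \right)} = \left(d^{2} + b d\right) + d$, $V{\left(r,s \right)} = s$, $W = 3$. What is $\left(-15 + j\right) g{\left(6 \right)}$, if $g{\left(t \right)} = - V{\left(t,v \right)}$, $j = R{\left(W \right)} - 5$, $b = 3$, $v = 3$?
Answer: $-3$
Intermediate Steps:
$R{\left(d \right)} = d^{2} + 4 d$ ($R{\left(d \right)} = \left(d^{2} + 3 d\right) + d = d^{2} + 4 d$)
$j = 16$ ($j = 3 \left(4 + 3\right) - 5 = 3 \cdot 7 - 5 = 21 - 5 = 16$)
$g{\left(t \right)} = -3$ ($g{\left(t \right)} = \left(-1\right) 3 = -3$)
$\left(-15 + j\right) g{\left(6 \right)} = \left(-15 + 16\right) \left(-3\right) = 1 \left(-3\right) = -3$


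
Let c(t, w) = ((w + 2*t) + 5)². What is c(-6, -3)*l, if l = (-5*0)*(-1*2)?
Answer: 0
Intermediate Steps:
c(t, w) = (5 + w + 2*t)²
l = 0 (l = 0*(-2) = 0)
c(-6, -3)*l = (5 - 3 + 2*(-6))²*0 = (5 - 3 - 12)²*0 = (-10)²*0 = 100*0 = 0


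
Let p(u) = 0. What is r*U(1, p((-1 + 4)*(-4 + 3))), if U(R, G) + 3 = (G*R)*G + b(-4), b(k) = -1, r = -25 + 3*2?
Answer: 76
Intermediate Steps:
r = -19 (r = -25 + 6 = -19)
U(R, G) = -4 + R*G² (U(R, G) = -3 + ((G*R)*G - 1) = -3 + (R*G² - 1) = -3 + (-1 + R*G²) = -4 + R*G²)
r*U(1, p((-1 + 4)*(-4 + 3))) = -19*(-4 + 1*0²) = -19*(-4 + 1*0) = -19*(-4 + 0) = -19*(-4) = 76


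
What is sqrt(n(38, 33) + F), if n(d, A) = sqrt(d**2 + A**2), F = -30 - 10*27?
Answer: sqrt(-300 + sqrt(2533)) ≈ 15.801*I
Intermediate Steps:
F = -300 (F = -30 - 270 = -300)
n(d, A) = sqrt(A**2 + d**2)
sqrt(n(38, 33) + F) = sqrt(sqrt(33**2 + 38**2) - 300) = sqrt(sqrt(1089 + 1444) - 300) = sqrt(sqrt(2533) - 300) = sqrt(-300 + sqrt(2533))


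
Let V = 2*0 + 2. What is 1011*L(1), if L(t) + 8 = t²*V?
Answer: -6066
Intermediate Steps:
V = 2 (V = 0 + 2 = 2)
L(t) = -8 + 2*t² (L(t) = -8 + t²*2 = -8 + 2*t²)
1011*L(1) = 1011*(-8 + 2*1²) = 1011*(-8 + 2*1) = 1011*(-8 + 2) = 1011*(-6) = -6066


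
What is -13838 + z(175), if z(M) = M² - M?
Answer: 16612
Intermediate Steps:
-13838 + z(175) = -13838 + 175*(-1 + 175) = -13838 + 175*174 = -13838 + 30450 = 16612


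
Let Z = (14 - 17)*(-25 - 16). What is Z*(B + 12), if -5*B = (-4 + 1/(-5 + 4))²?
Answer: 861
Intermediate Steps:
Z = 123 (Z = -3*(-41) = 123)
B = -5 (B = -(-4 + 1/(-5 + 4))²/5 = -(-4 + 1/(-1))²/5 = -(-4 - 1)²/5 = -⅕*(-5)² = -⅕*25 = -5)
Z*(B + 12) = 123*(-5 + 12) = 123*7 = 861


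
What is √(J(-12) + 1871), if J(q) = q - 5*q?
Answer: √1919 ≈ 43.806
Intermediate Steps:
J(q) = -4*q
√(J(-12) + 1871) = √(-4*(-12) + 1871) = √(48 + 1871) = √1919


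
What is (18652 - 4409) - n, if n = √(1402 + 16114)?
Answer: 14243 - 2*√4379 ≈ 14111.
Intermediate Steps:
n = 2*√4379 (n = √17516 = 2*√4379 ≈ 132.35)
(18652 - 4409) - n = (18652 - 4409) - 2*√4379 = 14243 - 2*√4379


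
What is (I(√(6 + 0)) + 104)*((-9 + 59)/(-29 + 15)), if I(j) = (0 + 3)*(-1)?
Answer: -2525/7 ≈ -360.71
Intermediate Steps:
I(j) = -3 (I(j) = 3*(-1) = -3)
(I(√(6 + 0)) + 104)*((-9 + 59)/(-29 + 15)) = (-3 + 104)*((-9 + 59)/(-29 + 15)) = 101*(50/(-14)) = 101*(50*(-1/14)) = 101*(-25/7) = -2525/7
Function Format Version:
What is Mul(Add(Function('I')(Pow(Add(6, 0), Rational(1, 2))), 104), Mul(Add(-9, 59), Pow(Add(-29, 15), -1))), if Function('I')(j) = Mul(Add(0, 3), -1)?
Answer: Rational(-2525, 7) ≈ -360.71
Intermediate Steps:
Function('I')(j) = -3 (Function('I')(j) = Mul(3, -1) = -3)
Mul(Add(Function('I')(Pow(Add(6, 0), Rational(1, 2))), 104), Mul(Add(-9, 59), Pow(Add(-29, 15), -1))) = Mul(Add(-3, 104), Mul(Add(-9, 59), Pow(Add(-29, 15), -1))) = Mul(101, Mul(50, Pow(-14, -1))) = Mul(101, Mul(50, Rational(-1, 14))) = Mul(101, Rational(-25, 7)) = Rational(-2525, 7)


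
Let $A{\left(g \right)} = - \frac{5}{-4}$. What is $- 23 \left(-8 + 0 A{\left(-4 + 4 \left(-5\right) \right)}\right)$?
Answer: $184$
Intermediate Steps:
$A{\left(g \right)} = \frac{5}{4}$ ($A{\left(g \right)} = \left(-5\right) \left(- \frac{1}{4}\right) = \frac{5}{4}$)
$- 23 \left(-8 + 0 A{\left(-4 + 4 \left(-5\right) \right)}\right) = - 23 \left(-8 + 0 \cdot \frac{5}{4}\right) = - 23 \left(-8 + 0\right) = \left(-23\right) \left(-8\right) = 184$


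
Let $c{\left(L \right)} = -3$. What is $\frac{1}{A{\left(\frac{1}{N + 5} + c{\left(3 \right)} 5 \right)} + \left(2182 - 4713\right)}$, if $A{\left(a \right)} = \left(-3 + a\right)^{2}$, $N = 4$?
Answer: $- \frac{81}{179090} \approx -0.00045229$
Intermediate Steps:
$\frac{1}{A{\left(\frac{1}{N + 5} + c{\left(3 \right)} 5 \right)} + \left(2182 - 4713\right)} = \frac{1}{\left(-3 + \left(\frac{1}{4 + 5} - 15\right)\right)^{2} + \left(2182 - 4713\right)} = \frac{1}{\left(-3 - \left(15 - \frac{1}{9}\right)\right)^{2} - 2531} = \frac{1}{\left(-3 + \left(\frac{1}{9} - 15\right)\right)^{2} - 2531} = \frac{1}{\left(-3 - \frac{134}{9}\right)^{2} - 2531} = \frac{1}{\left(- \frac{161}{9}\right)^{2} - 2531} = \frac{1}{\frac{25921}{81} - 2531} = \frac{1}{- \frac{179090}{81}} = - \frac{81}{179090}$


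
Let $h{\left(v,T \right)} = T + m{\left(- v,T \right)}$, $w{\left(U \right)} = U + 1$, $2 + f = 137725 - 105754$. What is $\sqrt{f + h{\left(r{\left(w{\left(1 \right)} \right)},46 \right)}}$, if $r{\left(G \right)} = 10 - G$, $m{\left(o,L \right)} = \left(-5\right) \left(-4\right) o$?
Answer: $\sqrt{31855} \approx 178.48$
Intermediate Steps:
$f = 31969$ ($f = -2 + \left(137725 - 105754\right) = -2 + 31971 = 31969$)
$m{\left(o,L \right)} = 20 o$
$w{\left(U \right)} = 1 + U$
$h{\left(v,T \right)} = T - 20 v$ ($h{\left(v,T \right)} = T + 20 \left(- v\right) = T - 20 v$)
$\sqrt{f + h{\left(r{\left(w{\left(1 \right)} \right)},46 \right)}} = \sqrt{31969 + \left(46 - 20 \left(10 - \left(1 + 1\right)\right)\right)} = \sqrt{31969 + \left(46 - 20 \left(10 - 2\right)\right)} = \sqrt{31969 + \left(46 - 160\right)} = \sqrt{31969 - 114} = \sqrt{31855}$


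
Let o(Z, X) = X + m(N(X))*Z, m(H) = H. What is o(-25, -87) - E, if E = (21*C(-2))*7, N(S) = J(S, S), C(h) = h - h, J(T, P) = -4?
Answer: 13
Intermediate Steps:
C(h) = 0
N(S) = -4
o(Z, X) = X - 4*Z
E = 0 (E = (21*0)*7 = 0*7 = 0)
o(-25, -87) - E = (-87 - 4*(-25)) - 1*0 = (-87 + 100) + 0 = 13 + 0 = 13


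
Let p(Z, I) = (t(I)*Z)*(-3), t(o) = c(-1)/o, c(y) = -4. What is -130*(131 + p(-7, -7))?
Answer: -18590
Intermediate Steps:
t(o) = -4/o
p(Z, I) = 12*Z/I (p(Z, I) = ((-4/I)*Z)*(-3) = -4*Z/I*(-3) = 12*Z/I)
-130*(131 + p(-7, -7)) = -130*(131 + 12*(-7)/(-7)) = -130*(131 + 12*(-7)*(-1/7)) = -130*(131 + 12) = -130*143 = -18590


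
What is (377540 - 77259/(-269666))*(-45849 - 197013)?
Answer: -12362863261484469/134833 ≈ -9.1690e+10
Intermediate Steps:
(377540 - 77259/(-269666))*(-45849 - 197013) = (377540 - 77259*(-1/269666))*(-242862) = (377540 + 77259/269666)*(-242862) = (101809778899/269666)*(-242862) = -12362863261484469/134833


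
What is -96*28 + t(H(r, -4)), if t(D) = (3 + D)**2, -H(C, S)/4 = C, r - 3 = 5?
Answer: -1847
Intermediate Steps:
r = 8 (r = 3 + 5 = 8)
H(C, S) = -4*C
-96*28 + t(H(r, -4)) = -96*28 + (3 - 4*8)**2 = -2688 + (3 - 32)**2 = -2688 + (-29)**2 = -2688 + 841 = -1847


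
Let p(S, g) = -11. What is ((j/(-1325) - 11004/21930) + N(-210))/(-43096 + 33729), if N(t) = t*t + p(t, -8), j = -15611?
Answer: -42714428806/9072642025 ≈ -4.7080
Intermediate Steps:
N(t) = -11 + t² (N(t) = t*t - 11 = t² - 11 = -11 + t²)
((j/(-1325) - 11004/21930) + N(-210))/(-43096 + 33729) = ((-15611/(-1325) - 11004/21930) + (-11 + (-210)²))/(-43096 + 33729) = ((-15611*(-1/1325) - 11004*1/21930) + (-11 + 44100))/(-9367) = ((15611/1325 - 1834/3655) + 44089)*(-1/9367) = (10925631/968575 + 44089)*(-1/9367) = (42714428806/968575)*(-1/9367) = -42714428806/9072642025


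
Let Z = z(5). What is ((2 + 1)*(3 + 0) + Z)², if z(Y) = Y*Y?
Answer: 1156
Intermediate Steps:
z(Y) = Y²
Z = 25 (Z = 5² = 25)
((2 + 1)*(3 + 0) + Z)² = ((2 + 1)*(3 + 0) + 25)² = (3*3 + 25)² = (9 + 25)² = 34² = 1156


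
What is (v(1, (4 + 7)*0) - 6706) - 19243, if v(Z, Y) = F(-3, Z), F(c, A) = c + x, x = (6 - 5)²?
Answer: -25951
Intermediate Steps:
x = 1 (x = 1² = 1)
F(c, A) = 1 + c (F(c, A) = c + 1 = 1 + c)
v(Z, Y) = -2 (v(Z, Y) = 1 - 3 = -2)
(v(1, (4 + 7)*0) - 6706) - 19243 = (-2 - 6706) - 19243 = -6708 - 19243 = -25951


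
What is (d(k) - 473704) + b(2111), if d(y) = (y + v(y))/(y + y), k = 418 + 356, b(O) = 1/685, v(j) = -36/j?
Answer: -5399786444999/11399085 ≈ -4.7370e+5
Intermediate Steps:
b(O) = 1/685
k = 774
d(y) = (y - 36/y)/(2*y) (d(y) = (y - 36/y)/(y + y) = (y - 36/y)/((2*y)) = (y - 36/y)*(1/(2*y)) = (y - 36/y)/(2*y))
(d(k) - 473704) + b(2111) = ((½ - 18/774²) - 473704) + 1/685 = ((½ - 18*1/599076) - 473704) + 1/685 = ((½ - 1/33282) - 473704) + 1/685 = (8320/16641 - 473704) + 1/685 = -7882899944/16641 + 1/685 = -5399786444999/11399085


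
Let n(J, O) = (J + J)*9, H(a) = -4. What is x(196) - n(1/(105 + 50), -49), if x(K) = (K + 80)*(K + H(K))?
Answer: 8213742/155 ≈ 52992.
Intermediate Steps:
x(K) = (-4 + K)*(80 + K) (x(K) = (K + 80)*(K - 4) = (80 + K)*(-4 + K) = (-4 + K)*(80 + K))
n(J, O) = 18*J (n(J, O) = (2*J)*9 = 18*J)
x(196) - n(1/(105 + 50), -49) = (-320 + 196² + 76*196) - 18/(105 + 50) = (-320 + 38416 + 14896) - 18/155 = 52992 - 18/155 = 8213742/155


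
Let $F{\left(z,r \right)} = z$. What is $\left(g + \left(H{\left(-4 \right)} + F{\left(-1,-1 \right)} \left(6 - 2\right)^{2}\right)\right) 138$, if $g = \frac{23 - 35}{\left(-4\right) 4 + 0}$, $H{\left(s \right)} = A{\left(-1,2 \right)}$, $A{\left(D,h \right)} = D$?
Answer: $- \frac{4485}{2} \approx -2242.5$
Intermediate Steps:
$H{\left(s \right)} = -1$
$g = \frac{3}{4}$ ($g = \frac{23 - 35}{-16 + 0} = - \frac{12}{-16} = \left(-12\right) \left(- \frac{1}{16}\right) = \frac{3}{4} \approx 0.75$)
$\left(g + \left(H{\left(-4 \right)} + F{\left(-1,-1 \right)} \left(6 - 2\right)^{2}\right)\right) 138 = \left(\frac{3}{4} - \left(1 + \left(6 - 2\right)^{2}\right)\right) 138 = \left(\frac{3}{4} - 17\right) 138 = \left(- \frac{65}{4}\right) 138 = - \frac{4485}{2}$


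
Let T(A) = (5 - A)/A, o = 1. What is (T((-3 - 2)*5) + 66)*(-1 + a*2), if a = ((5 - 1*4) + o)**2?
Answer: 2268/5 ≈ 453.60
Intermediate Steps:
a = 4 (a = ((5 - 1*4) + 1)**2 = ((5 - 4) + 1)**2 = (1 + 1)**2 = 2**2 = 4)
T(A) = (5 - A)/A
(T((-3 - 2)*5) + 66)*(-1 + a*2) = ((5 - (-3 - 2)*5)/(((-3 - 2)*5)) + 66)*(-1 + 4*2) = ((5 - (-5)*5)/((-5*5)) + 66)*(-1 + 8) = ((5 - 1*(-25))/(-25) + 66)*7 = (-(5 + 25)/25 + 66)*7 = (-1/25*30 + 66)*7 = (-6/5 + 66)*7 = (324/5)*7 = 2268/5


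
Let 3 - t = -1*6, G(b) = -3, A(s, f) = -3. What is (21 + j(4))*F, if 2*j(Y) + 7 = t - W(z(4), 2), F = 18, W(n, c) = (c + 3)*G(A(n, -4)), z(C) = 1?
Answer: 531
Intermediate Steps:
W(n, c) = -9 - 3*c (W(n, c) = (c + 3)*(-3) = (3 + c)*(-3) = -9 - 3*c)
t = 9 (t = 3 - (-1)*6 = 3 - 1*(-6) = 3 + 6 = 9)
j(Y) = 17/2 (j(Y) = -7/2 + (9 - (-9 - 3*2))/2 = -7/2 + (9 - (-9 - 6))/2 = -7/2 + (9 - 1*(-15))/2 = -7/2 + (9 + 15)/2 = -7/2 + (½)*24 = -7/2 + 12 = 17/2)
(21 + j(4))*F = (21 + 17/2)*18 = (59/2)*18 = 531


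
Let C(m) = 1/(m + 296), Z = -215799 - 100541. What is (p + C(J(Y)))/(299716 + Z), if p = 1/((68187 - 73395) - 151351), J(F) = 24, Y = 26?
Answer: -156239/832843781120 ≈ -1.8760e-7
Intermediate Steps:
Z = -316340
C(m) = 1/(296 + m)
p = -1/156559 (p = 1/(-5208 - 151351) = 1/(-156559) = -1/156559 ≈ -6.3874e-6)
(p + C(J(Y)))/(299716 + Z) = (-1/156559 + 1/(296 + 24))/(299716 - 316340) = (-1/156559 + 1/320)/(-16624) = (-1/156559 + 1/320)*(-1/16624) = (156239/50098880)*(-1/16624) = -156239/832843781120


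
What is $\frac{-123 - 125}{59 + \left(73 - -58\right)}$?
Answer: $- \frac{124}{95} \approx -1.3053$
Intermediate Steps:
$\frac{-123 - 125}{59 + \left(73 - -58\right)} = \frac{1}{59 + \left(73 + 58\right)} \left(-248\right) = \frac{1}{59 + 131} \left(-248\right) = \frac{1}{190} \left(-248\right) = - \frac{124}{95}$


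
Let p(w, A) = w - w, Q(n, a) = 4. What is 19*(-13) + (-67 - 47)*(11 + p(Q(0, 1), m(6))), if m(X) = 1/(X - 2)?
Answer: -1501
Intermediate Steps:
m(X) = 1/(-2 + X)
p(w, A) = 0
19*(-13) + (-67 - 47)*(11 + p(Q(0, 1), m(6))) = 19*(-13) + (-67 - 47)*(11 + 0) = -247 - 114*11 = -247 - 1254 = -1501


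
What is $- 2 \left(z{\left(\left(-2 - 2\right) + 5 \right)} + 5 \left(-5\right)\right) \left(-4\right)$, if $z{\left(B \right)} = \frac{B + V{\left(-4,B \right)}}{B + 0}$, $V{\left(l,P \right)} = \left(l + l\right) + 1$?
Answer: $-248$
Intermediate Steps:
$V{\left(l,P \right)} = 1 + 2 l$ ($V{\left(l,P \right)} = 2 l + 1 = 1 + 2 l$)
$z{\left(B \right)} = \frac{-7 + B}{B}$ ($z{\left(B \right)} = \frac{B + \left(1 + 2 \left(-4\right)\right)}{B + 0} = \frac{B + \left(1 - 8\right)}{B} = \frac{B - 7}{B} = \frac{-7 + B}{B}$)
$- 2 \left(z{\left(\left(-2 - 2\right) + 5 \right)} + 5 \left(-5\right)\right) \left(-4\right) = - 2 \left(\frac{-7 + \left(\left(-2 - 2\right) + 5\right)}{\left(-2 - 2\right) + 5} + 5 \left(-5\right)\right) \left(-4\right) = - 2 \left(\frac{-7 + \left(-4 + 5\right)}{-4 + 5} - 25\right) \left(-4\right) = - 2 \left(\frac{-7 + 1}{1} - 25\right) \left(-4\right) = - 2 \left(1 \left(-6\right) - 25\right) \left(-4\right) = - 2 \left(-6 - 25\right) \left(-4\right) = - 2 \left(\left(-31\right) \left(-4\right)\right) = \left(-2\right) 124 = -248$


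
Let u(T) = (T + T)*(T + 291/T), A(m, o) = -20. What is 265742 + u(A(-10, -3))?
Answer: 267124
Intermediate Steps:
u(T) = 2*T*(T + 291/T) (u(T) = (2*T)*(T + 291/T) = 2*T*(T + 291/T))
265742 + u(A(-10, -3)) = 265742 + (582 + 2*(-20)²) = 265742 + (582 + 2*400) = 265742 + (582 + 800) = 265742 + 1382 = 267124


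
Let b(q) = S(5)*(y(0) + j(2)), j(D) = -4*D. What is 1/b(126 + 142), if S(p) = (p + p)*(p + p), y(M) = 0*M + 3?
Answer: -1/500 ≈ -0.0020000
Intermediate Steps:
y(M) = 3 (y(M) = 0 + 3 = 3)
S(p) = 4*p**2 (S(p) = (2*p)*(2*p) = 4*p**2)
b(q) = -500 (b(q) = (4*5**2)*(3 - 4*2) = (4*25)*(3 - 8) = 100*(-5) = -500)
1/b(126 + 142) = 1/(-500) = -1/500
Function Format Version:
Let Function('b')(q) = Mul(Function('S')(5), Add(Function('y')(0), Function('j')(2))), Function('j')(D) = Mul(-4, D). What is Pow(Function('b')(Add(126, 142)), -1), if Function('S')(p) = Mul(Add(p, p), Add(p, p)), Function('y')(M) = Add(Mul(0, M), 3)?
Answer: Rational(-1, 500) ≈ -0.0020000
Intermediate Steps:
Function('y')(M) = 3 (Function('y')(M) = Add(0, 3) = 3)
Function('S')(p) = Mul(4, Pow(p, 2)) (Function('S')(p) = Mul(Mul(2, p), Mul(2, p)) = Mul(4, Pow(p, 2)))
Function('b')(q) = -500 (Function('b')(q) = Mul(Mul(4, Pow(5, 2)), Add(3, Mul(-4, 2))) = Mul(Mul(4, 25), Add(3, -8)) = Mul(100, -5) = -500)
Pow(Function('b')(Add(126, 142)), -1) = Pow(-500, -1) = Rational(-1, 500)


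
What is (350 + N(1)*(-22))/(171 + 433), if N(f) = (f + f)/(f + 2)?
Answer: 503/906 ≈ 0.55519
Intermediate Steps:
N(f) = 2*f/(2 + f) (N(f) = (2*f)/(2 + f) = 2*f/(2 + f))
(350 + N(1)*(-22))/(171 + 433) = (350 + (2*1/(2 + 1))*(-22))/(171 + 433) = (350 + (2*1/3)*(-22))/604 = (350 + (2*1*(⅓))*(-22))*(1/604) = (350 + (⅔)*(-22))*(1/604) = (350 - 44/3)*(1/604) = (1006/3)*(1/604) = 503/906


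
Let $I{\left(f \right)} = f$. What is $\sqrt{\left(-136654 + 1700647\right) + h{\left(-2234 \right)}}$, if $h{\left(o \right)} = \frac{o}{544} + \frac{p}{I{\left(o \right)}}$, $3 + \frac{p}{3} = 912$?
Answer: $\frac{\sqrt{9023135875851619}}{75956} \approx 1250.6$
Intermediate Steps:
$p = 2727$ ($p = -9 + 3 \cdot 912 = -9 + 2736 = 2727$)
$h{\left(o \right)} = \frac{2727}{o} + \frac{o}{544}$ ($h{\left(o \right)} = \frac{o}{544} + \frac{2727}{o} = \frac{2727}{o} + \frac{o}{544}$)
$\sqrt{\left(-136654 + 1700647\right) + h{\left(-2234 \right)}} = \sqrt{\left(-136654 + 1700647\right) + \left(\frac{2727}{-2234} + \frac{1}{544} \left(-2234\right)\right)} = \sqrt{1563993 + \left(2727 \left(- \frac{1}{2234}\right) - \frac{1117}{272}\right)} = \sqrt{1563993 - \frac{1618561}{303824}} = \sqrt{\frac{475176990671}{303824}} = \frac{\sqrt{9023135875851619}}{75956}$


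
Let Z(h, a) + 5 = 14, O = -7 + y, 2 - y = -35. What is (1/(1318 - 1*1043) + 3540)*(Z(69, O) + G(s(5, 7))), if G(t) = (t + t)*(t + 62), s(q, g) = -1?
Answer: -110005613/275 ≈ -4.0002e+5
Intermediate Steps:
y = 37 (y = 2 - 1*(-35) = 2 + 35 = 37)
O = 30 (O = -7 + 37 = 30)
Z(h, a) = 9 (Z(h, a) = -5 + 14 = 9)
G(t) = 2*t*(62 + t) (G(t) = (2*t)*(62 + t) = 2*t*(62 + t))
(1/(1318 - 1*1043) + 3540)*(Z(69, O) + G(s(5, 7))) = (1/(1318 - 1*1043) + 3540)*(9 + 2*(-1)*(62 - 1)) = (1/(1318 - 1043) + 3540)*(9 + 2*(-1)*61) = (1/275 + 3540)*(9 - 122) = (1/275 + 3540)*(-113) = (973501/275)*(-113) = -110005613/275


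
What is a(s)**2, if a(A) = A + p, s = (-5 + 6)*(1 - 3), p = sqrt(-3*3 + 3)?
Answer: (2 - I*sqrt(6))**2 ≈ -2.0 - 9.798*I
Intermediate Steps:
p = I*sqrt(6) (p = sqrt(-9 + 3) = sqrt(-6) = I*sqrt(6) ≈ 2.4495*I)
s = -2 (s = 1*(-2) = -2)
a(A) = A + I*sqrt(6)
a(s)**2 = (-2 + I*sqrt(6))**2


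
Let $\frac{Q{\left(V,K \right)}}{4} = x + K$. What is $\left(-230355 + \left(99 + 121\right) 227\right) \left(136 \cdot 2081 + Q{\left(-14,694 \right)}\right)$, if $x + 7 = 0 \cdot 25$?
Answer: $-51556112060$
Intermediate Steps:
$x = -7$ ($x = -7 + 0 \cdot 25 = -7 + 0 = -7$)
$Q{\left(V,K \right)} = -28 + 4 K$ ($Q{\left(V,K \right)} = 4 \left(-7 + K\right) = -28 + 4 K$)
$\left(-230355 + \left(99 + 121\right) 227\right) \left(136 \cdot 2081 + Q{\left(-14,694 \right)}\right) = \left(-230355 + \left(99 + 121\right) 227\right) \left(136 \cdot 2081 + \left(-28 + 4 \cdot 694\right)\right) = \left(-230355 + 220 \cdot 227\right) \left(283016 + \left(-28 + 2776\right)\right) = \left(-230355 + 49940\right) \left(283016 + 2748\right) = \left(-180415\right) 285764 = -51556112060$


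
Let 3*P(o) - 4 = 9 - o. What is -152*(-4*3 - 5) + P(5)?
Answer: 7760/3 ≈ 2586.7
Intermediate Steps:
P(o) = 13/3 - o/3 (P(o) = 4/3 + (9 - o)/3 = 4/3 + (3 - o/3) = 13/3 - o/3)
-152*(-4*3 - 5) + P(5) = -152*(-4*3 - 5) + (13/3 - ⅓*5) = -152*(-12 - 5) + (13/3 - 5/3) = -152*(-17) + 8/3 = 2584 + 8/3 = 7760/3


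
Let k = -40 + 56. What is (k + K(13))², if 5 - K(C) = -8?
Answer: 841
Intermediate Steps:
k = 16
K(C) = 13 (K(C) = 5 - 1*(-8) = 5 + 8 = 13)
(k + K(13))² = (16 + 13)² = 29² = 841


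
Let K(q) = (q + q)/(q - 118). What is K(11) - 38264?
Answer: -4094270/107 ≈ -38264.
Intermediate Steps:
K(q) = 2*q/(-118 + q) (K(q) = (2*q)/(-118 + q) = 2*q/(-118 + q))
K(11) - 38264 = 2*11/(-118 + 11) - 38264 = 2*11/(-107) - 38264 = 2*11*(-1/107) - 38264 = -22/107 - 38264 = -4094270/107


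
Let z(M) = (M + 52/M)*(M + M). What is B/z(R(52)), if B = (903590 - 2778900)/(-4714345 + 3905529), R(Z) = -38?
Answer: 937655/1209988736 ≈ 0.00077493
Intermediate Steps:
z(M) = 2*M*(M + 52/M) (z(M) = (M + 52/M)*(2*M) = 2*M*(M + 52/M))
B = 937655/404408 (B = -1875310/(-808816) = -1875310*(-1/808816) = 937655/404408 ≈ 2.3186)
B/z(R(52)) = 937655/(404408*(104 + 2*(-38)**2)) = 937655/(404408*(104 + 2*1444)) = 937655/(404408*(104 + 2888)) = (937655/404408)/2992 = (937655/404408)*(1/2992) = 937655/1209988736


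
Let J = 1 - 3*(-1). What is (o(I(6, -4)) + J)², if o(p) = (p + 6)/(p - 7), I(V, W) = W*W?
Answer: 3364/81 ≈ 41.531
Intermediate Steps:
J = 4 (J = 1 + 3 = 4)
I(V, W) = W²
o(p) = (6 + p)/(-7 + p)
(o(I(6, -4)) + J)² = ((6 + (-4)²)/(-7 + (-4)²) + 4)² = ((6 + 16)/(-7 + 16) + 4)² = (22/9 + 4)² = (58/9)² = 3364/81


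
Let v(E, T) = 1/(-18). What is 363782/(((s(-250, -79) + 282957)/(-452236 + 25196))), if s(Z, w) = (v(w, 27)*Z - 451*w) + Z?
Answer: -1398145187520/2865149 ≈ -4.8798e+5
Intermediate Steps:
v(E, T) = -1/18
s(Z, w) = -451*w + 17*Z/18 (s(Z, w) = (-Z/18 - 451*w) + Z = (-451*w - Z/18) + Z = -451*w + 17*Z/18)
363782/(((s(-250, -79) + 282957)/(-452236 + 25196))) = 363782/((((-451*(-79) + (17/18)*(-250)) + 282957)/(-452236 + 25196))) = 363782/((((35629 - 2125/9) + 282957)/(-427040))) = 363782/(((318536/9 + 282957)*(-1/427040))) = 363782/(((2865149/9)*(-1/427040))) = 363782/(-2865149/3843360) = 363782*(-3843360/2865149) = -1398145187520/2865149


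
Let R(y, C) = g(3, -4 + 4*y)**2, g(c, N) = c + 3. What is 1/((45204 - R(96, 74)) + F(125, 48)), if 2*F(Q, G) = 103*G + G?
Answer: 1/47664 ≈ 2.0980e-5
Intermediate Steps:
g(c, N) = 3 + c
F(Q, G) = 52*G (F(Q, G) = (103*G + G)/2 = (104*G)/2 = 52*G)
R(y, C) = 36 (R(y, C) = (3 + 3)**2 = 6**2 = 36)
1/((45204 - R(96, 74)) + F(125, 48)) = 1/((45204 - 1*36) + 52*48) = 1/((45204 - 36) + 2496) = 1/(45168 + 2496) = 1/47664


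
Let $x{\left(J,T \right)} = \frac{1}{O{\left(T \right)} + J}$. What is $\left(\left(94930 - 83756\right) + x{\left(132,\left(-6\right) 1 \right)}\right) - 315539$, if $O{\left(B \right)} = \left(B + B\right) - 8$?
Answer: $- \frac{34088879}{112} \approx -3.0437 \cdot 10^{5}$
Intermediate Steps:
$O{\left(B \right)} = -8 + 2 B$ ($O{\left(B \right)} = 2 B - 8 = -8 + 2 B$)
$x{\left(J,T \right)} = \frac{1}{-8 + J + 2 T}$ ($x{\left(J,T \right)} = \frac{1}{\left(-8 + 2 T\right) + J} = \frac{1}{-8 + J + 2 T}$)
$\left(\left(94930 - 83756\right) + x{\left(132,\left(-6\right) 1 \right)}\right) - 315539 = \left(\left(94930 - 83756\right) + \frac{1}{-8 + 132 + 2 \left(\left(-6\right) 1\right)}\right) - 315539 = \left(11174 + \frac{1}{-8 + 132 + 2 \left(-6\right)}\right) - 315539 = \left(11174 + \frac{1}{-8 + 132 - 12}\right) - 315539 = \left(11174 + \frac{1}{112}\right) - 315539 = \frac{1251489}{112} - 315539 = - \frac{34088879}{112}$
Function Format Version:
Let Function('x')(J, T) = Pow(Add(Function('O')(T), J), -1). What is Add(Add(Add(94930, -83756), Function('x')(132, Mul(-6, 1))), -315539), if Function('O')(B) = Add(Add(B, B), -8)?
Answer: Rational(-34088879, 112) ≈ -3.0437e+5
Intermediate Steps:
Function('O')(B) = Add(-8, Mul(2, B)) (Function('O')(B) = Add(Mul(2, B), -8) = Add(-8, Mul(2, B)))
Function('x')(J, T) = Pow(Add(-8, J, Mul(2, T)), -1) (Function('x')(J, T) = Pow(Add(Add(-8, Mul(2, T)), J), -1) = Pow(Add(-8, J, Mul(2, T)), -1))
Add(Add(Add(94930, -83756), Function('x')(132, Mul(-6, 1))), -315539) = Add(Add(Add(94930, -83756), Pow(Add(-8, 132, Mul(2, Mul(-6, 1))), -1)), -315539) = Add(Add(11174, Pow(Add(-8, 132, Mul(2, -6)), -1)), -315539) = Add(Add(11174, Pow(Add(-8, 132, -12), -1)), -315539) = Add(Add(11174, Pow(112, -1)), -315539) = Add(Add(11174, Rational(1, 112)), -315539) = Add(Rational(1251489, 112), -315539) = Rational(-34088879, 112)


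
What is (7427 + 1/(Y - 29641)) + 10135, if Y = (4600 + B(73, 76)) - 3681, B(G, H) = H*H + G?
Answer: 401695625/22873 ≈ 17562.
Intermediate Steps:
B(G, H) = G + H**2 (B(G, H) = H**2 + G = G + H**2)
Y = 6768 (Y = (4600 + (73 + 76**2)) - 3681 = (4600 + (73 + 5776)) - 3681 = (4600 + 5849) - 3681 = 10449 - 3681 = 6768)
(7427 + 1/(Y - 29641)) + 10135 = (7427 + 1/(6768 - 29641)) + 10135 = (7427 + 1/(-22873)) + 10135 = (7427 - 1/22873) + 10135 = 169877770/22873 + 10135 = 401695625/22873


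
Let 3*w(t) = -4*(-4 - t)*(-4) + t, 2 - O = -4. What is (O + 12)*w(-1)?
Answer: -294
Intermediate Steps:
O = 6 (O = 2 - 1*(-4) = 2 + 4 = 6)
w(t) = -64/3 - 5*t (w(t) = (-4*(-4 - t)*(-4) + t)/3 = ((16 + 4*t)*(-4) + t)/3 = ((-64 - 16*t) + t)/3 = (-64 - 15*t)/3 = -64/3 - 5*t)
(O + 12)*w(-1) = (6 + 12)*(-64/3 - 5*(-1)) = 18*(-64/3 + 5) = 18*(-49/3) = -294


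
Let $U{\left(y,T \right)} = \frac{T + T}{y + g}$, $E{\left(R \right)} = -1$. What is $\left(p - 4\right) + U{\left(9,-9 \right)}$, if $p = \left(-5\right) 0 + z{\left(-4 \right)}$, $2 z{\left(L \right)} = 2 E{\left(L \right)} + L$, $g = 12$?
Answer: $- \frac{55}{7} \approx -7.8571$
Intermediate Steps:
$U{\left(y,T \right)} = \frac{2 T}{12 + y}$ ($U{\left(y,T \right)} = \frac{T + T}{y + 12} = \frac{2 T}{12 + y}$)
$z{\left(L \right)} = -1 + \frac{L}{2}$ ($z{\left(L \right)} = \frac{2 \left(-1\right) + L}{2} = \frac{-2 + L}{2} = -1 + \frac{L}{2}$)
$p = -3$ ($p = \left(-5\right) 0 + \left(-1 + \frac{1}{2} \left(-4\right)\right) = 0 - 3 = -3$)
$\left(p - 4\right) + U{\left(9,-9 \right)} = \left(-3 - 4\right) + 2 \left(-9\right) \frac{1}{12 + 9} = -7 + 2 \left(-9\right) \frac{1}{21} = -7 - \frac{6}{7} = - \frac{55}{7}$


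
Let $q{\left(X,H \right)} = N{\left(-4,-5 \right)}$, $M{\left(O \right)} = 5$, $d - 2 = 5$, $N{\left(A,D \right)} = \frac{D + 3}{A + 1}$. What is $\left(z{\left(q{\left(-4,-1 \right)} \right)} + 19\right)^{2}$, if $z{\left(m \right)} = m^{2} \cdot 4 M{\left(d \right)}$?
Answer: $\frac{63001}{81} \approx 777.79$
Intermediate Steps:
$N{\left(A,D \right)} = \frac{3 + D}{1 + A}$
$d = 7$ ($d = 2 + 5 = 7$)
$q{\left(X,H \right)} = \frac{2}{3}$ ($q{\left(X,H \right)} = \frac{3 - 5}{1 - 4} = \frac{1}{-3} \left(-2\right) = \left(- \frac{1}{3}\right) \left(-2\right) = \frac{2}{3}$)
$z{\left(m \right)} = 20 m^{2}$ ($z{\left(m \right)} = m^{2} \cdot 4 \cdot 5 = 4 m^{2} \cdot 5 = 20 m^{2}$)
$\left(z{\left(q{\left(-4,-1 \right)} \right)} + 19\right)^{2} = \left(20 \left(\frac{2}{3}\right)^{2} + 19\right)^{2} = \left(20 \cdot \frac{4}{9} + 19\right)^{2} = \left(\frac{80}{9} + 19\right)^{2} = \left(\frac{251}{9}\right)^{2} = \frac{63001}{81}$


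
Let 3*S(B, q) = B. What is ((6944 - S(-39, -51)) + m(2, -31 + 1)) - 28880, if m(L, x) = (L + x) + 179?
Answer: -21772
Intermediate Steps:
S(B, q) = B/3
m(L, x) = 179 + L + x
((6944 - S(-39, -51)) + m(2, -31 + 1)) - 28880 = ((6944 - (-39)/3) + (179 + 2 + (-31 + 1))) - 28880 = ((6944 - 1*(-13)) + (179 + 2 - 30)) - 28880 = ((6944 + 13) + 151) - 28880 = (6957 + 151) - 28880 = 7108 - 28880 = -21772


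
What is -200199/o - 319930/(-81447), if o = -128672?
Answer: 57471640913/10479948384 ≈ 5.4840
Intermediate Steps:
-200199/o - 319930/(-81447) = -200199/(-128672) - 319930/(-81447) = -200199*(-1/128672) - 319930*(-1/81447) = 200199/128672 + 319930/81447 = 57471640913/10479948384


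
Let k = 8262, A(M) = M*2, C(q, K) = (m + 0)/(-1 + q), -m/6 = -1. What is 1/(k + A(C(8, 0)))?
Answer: 7/57846 ≈ 0.00012101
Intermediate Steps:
m = 6 (m = -6*(-1) = 6)
C(q, K) = 6/(-1 + q) (C(q, K) = (6 + 0)/(-1 + q) = 6/(-1 + q))
A(M) = 2*M
1/(k + A(C(8, 0))) = 1/(8262 + 2*(6/(-1 + 8))) = 1/(8262 + 2*(6/7)) = 1/(8262 + 12/7) = 1/(57846/7) = 7/57846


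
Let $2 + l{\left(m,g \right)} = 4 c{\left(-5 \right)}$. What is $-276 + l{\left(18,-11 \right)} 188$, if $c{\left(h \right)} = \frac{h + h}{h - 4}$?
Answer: $\frac{1652}{9} \approx 183.56$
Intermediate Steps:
$c{\left(h \right)} = \frac{2 h}{-4 + h}$
$l{\left(m,g \right)} = \frac{22}{9}$ ($l{\left(m,g \right)} = -2 + 4 \cdot 2 \left(-5\right) \frac{1}{-4 - 5} = -2 + 4 \cdot 2 \left(-5\right) \frac{1}{-9} = -2 + 4 \cdot 2 \left(-5\right) \left(- \frac{1}{9}\right) = -2 + 4 \cdot \frac{10}{9} = -2 + \frac{40}{9} = \frac{22}{9}$)
$-276 + l{\left(18,-11 \right)} 188 = -276 + \frac{22}{9} \cdot 188 = -276 + \frac{4136}{9} = \frac{1652}{9}$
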